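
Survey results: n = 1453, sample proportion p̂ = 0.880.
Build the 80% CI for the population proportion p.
(0.869, 0.891)

Proportion CI:
SE = √(p̂(1-p̂)/n) = √(0.880 · 0.120 / 1453) = 0.00853

z* = 1.282
Margin = z* · SE = 1.282 · 0.00853 = 0.0109

CI: 0.880 ± 0.0109 = (0.869, 0.891)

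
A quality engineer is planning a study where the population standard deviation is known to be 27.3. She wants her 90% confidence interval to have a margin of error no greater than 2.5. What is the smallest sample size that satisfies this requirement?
n ≥ 323

For margin E ≤ 2.5:
n ≥ (z* · σ / E)²
n ≥ (1.645 · 27.3 / 2.5)²
n ≥ 322.68

Minimum n = 323 (rounding up)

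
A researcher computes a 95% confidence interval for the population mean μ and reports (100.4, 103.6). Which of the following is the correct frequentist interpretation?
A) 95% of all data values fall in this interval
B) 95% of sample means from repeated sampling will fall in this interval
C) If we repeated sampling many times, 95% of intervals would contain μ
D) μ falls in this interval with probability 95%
C

A) Wrong — a CI is about the parameter μ, not individual data values.
B) Wrong — coverage applies to intervals containing μ, not to future x̄ values.
C) Correct — this is the frequentist long-run coverage interpretation.
D) Wrong — μ is fixed; the randomness lives in the interval, not in μ.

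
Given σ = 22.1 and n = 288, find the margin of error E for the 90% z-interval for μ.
Margin of error = 2.14

Margin of error = z* · σ/√n
= 1.645 · 22.1/√288
= 1.645 · 22.1/16.9706
= 2.14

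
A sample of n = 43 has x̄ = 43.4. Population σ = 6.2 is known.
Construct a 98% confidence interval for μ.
(41.20, 45.60)

z-interval (σ known):
z* = 2.326 for 98% confidence

Margin of error = z* · σ/√n = 2.326 · 6.2/√43 = 2.20

CI: (43.4 - 2.20, 43.4 + 2.20) = (41.20, 45.60)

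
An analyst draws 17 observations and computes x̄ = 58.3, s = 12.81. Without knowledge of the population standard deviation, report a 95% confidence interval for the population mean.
(51.71, 64.89)

t-interval (σ unknown):
df = n - 1 = 16
t* = 2.120 for 95% confidence

Margin of error = t* · s/√n = 2.120 · 12.81/√17 = 6.59

CI: (51.71, 64.89)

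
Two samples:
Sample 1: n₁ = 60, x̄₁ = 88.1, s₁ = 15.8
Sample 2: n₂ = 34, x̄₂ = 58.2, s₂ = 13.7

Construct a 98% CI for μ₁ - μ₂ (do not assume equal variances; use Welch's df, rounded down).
(22.51, 37.29)

Difference: x̄₁ - x̄₂ = 29.90
SE = √(s₁²/n₁ + s₂²/n₂) = √(15.8²/60 + 13.7²/34) = 3.1114
df = 77.02 → 77 (Welch–Satterthwaite, rounded down)
t* = 2.376

CI: 29.90 ± 2.376 · 3.1114 = 29.90 ± 7.39 = (22.51, 37.29)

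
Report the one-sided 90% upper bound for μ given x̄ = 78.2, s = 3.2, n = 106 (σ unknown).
μ ≤ 78.60

Upper bound (one-sided):
t* = 1.290 (one-sided for 90%)
Upper bound = x̄ + t* · s/√n = 78.2 + 1.290 · 3.2/√106 = 78.60

We are 90% confident that μ ≤ 78.60.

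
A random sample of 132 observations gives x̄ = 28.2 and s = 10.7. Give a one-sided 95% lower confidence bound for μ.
μ ≥ 26.66

Lower bound (one-sided):
t* = 1.657 (one-sided for 95%)
Lower bound = x̄ - t* · s/√n = 28.2 - 1.657 · 10.7/√132 = 26.66

We are 95% confident that μ ≥ 26.66.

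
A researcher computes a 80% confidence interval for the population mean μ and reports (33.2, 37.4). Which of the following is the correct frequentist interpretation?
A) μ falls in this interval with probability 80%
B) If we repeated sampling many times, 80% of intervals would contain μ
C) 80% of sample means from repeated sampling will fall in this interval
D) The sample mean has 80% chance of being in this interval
B

A) Wrong — μ is fixed; the randomness lives in the interval, not in μ.
B) Correct — this is the frequentist long-run coverage interpretation.
C) Wrong — coverage applies to intervals containing μ, not to future x̄ values.
D) Wrong — x̄ is observed and sits in the interval by construction.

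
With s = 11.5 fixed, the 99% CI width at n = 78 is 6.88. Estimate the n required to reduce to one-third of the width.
n ≈ 702

CI width ∝ 1/√n
To reduce width by factor 3, need √n to grow by 3 → need 3² = 9 times as many samples.

Current: n = 78, width = 6.88
New: n = 702, width ≈ 2.24

Width reduced by factor of 6.88/2.24 = 3.07.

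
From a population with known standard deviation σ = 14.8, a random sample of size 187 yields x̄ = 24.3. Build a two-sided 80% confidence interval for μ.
(22.91, 25.69)

z-interval (σ known):
z* = 1.282 for 80% confidence

Margin of error = z* · σ/√n = 1.282 · 14.8/√187 = 1.39

CI: (24.3 - 1.39, 24.3 + 1.39) = (22.91, 25.69)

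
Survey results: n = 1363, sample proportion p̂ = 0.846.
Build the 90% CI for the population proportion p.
(0.830, 0.862)

Proportion CI:
SE = √(p̂(1-p̂)/n) = √(0.846 · 0.154 / 1363) = 0.00978

z* = 1.645
Margin = z* · SE = 1.645 · 0.00978 = 0.0161

CI: 0.846 ± 0.0161 = (0.830, 0.862)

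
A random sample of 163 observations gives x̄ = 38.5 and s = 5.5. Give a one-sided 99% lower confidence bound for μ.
μ ≥ 37.49

Lower bound (one-sided):
t* = 2.350 (one-sided for 99%)
Lower bound = x̄ - t* · s/√n = 38.5 - 2.350 · 5.5/√163 = 37.49

We are 99% confident that μ ≥ 37.49.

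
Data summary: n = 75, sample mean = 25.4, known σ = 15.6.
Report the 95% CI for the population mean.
(21.87, 28.93)

z-interval (σ known):
z* = 1.960 for 95% confidence

Margin of error = z* · σ/√n = 1.960 · 15.6/√75 = 3.53

CI: (25.4 - 3.53, 25.4 + 3.53) = (21.87, 28.93)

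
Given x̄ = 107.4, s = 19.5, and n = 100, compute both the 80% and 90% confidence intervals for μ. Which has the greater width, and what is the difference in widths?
90% CI is wider by 1.44

df = 99
80% CI: t* = 1.290, (104.88, 109.92), width = 2 · t* · s/√n = 5.03
90% CI: t* = 1.660, (104.16, 110.64), width = 2 · t* · s/√n = 6.47

The 90% CI is wider by 6.47 - 5.03 = 1.44.
Higher confidence requires a wider interval.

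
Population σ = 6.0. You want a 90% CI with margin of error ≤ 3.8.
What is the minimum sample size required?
n ≥ 7

For margin E ≤ 3.8:
n ≥ (z* · σ / E)²
n ≥ (1.645 · 6.0 / 3.8)²
n ≥ 6.75

Minimum n = 7 (rounding up)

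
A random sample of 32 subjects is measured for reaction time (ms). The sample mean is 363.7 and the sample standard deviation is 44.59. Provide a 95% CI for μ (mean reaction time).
(347.62, 379.78)

t-interval (σ unknown):
df = n - 1 = 31
t* = 2.040 for 95% confidence

Margin of error = t* · s/√n = 2.040 · 44.59/√32 = 16.08

CI: (347.62, 379.78)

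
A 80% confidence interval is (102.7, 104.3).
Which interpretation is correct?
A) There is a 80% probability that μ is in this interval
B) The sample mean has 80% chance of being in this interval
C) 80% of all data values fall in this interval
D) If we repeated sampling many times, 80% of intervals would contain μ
D

A) Wrong — μ is fixed; the randomness lives in the interval, not in μ.
B) Wrong — x̄ is observed and sits in the interval by construction.
C) Wrong — a CI is about the parameter μ, not individual data values.
D) Correct — this is the frequentist long-run coverage interpretation.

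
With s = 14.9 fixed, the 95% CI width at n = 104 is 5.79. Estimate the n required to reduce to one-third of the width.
n ≈ 936

CI width ∝ 1/√n
To reduce width by factor 3, need √n to grow by 3 → need 3² = 9 times as many samples.

Current: n = 104, width = 5.79
New: n = 936, width ≈ 1.91

Width reduced by factor of 5.79/1.91 = 3.03.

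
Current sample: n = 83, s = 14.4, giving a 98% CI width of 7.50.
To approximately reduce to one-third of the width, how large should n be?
n ≈ 747

CI width ∝ 1/√n
To reduce width by factor 3, need √n to grow by 3 → need 3² = 9 times as many samples.

Current: n = 83, width = 7.50
New: n = 747, width ≈ 2.46

Width reduced by factor of 7.50/2.46 = 3.05.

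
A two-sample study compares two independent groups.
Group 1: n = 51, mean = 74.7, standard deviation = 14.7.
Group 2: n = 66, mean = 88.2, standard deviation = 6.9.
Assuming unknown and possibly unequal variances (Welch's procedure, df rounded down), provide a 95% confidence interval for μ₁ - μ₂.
(-17.95, -9.05)

Difference: x̄₁ - x̄₂ = -13.50
SE = √(s₁²/n₁ + s₂²/n₂) = √(14.7²/51 + 6.9²/66) = 2.2268
df = 66.98 → 66 (Welch–Satterthwaite, rounded down)
t* = 1.997

CI: -13.50 ± 1.997 · 2.2268 = -13.50 ± 4.45 = (-17.95, -9.05)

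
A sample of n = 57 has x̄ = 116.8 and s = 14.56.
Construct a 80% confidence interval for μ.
(114.30, 119.30)

t-interval (σ unknown):
df = n - 1 = 56
t* = 1.297 for 80% confidence

Margin of error = t* · s/√n = 1.297 · 14.56/√57 = 2.50

CI: (114.30, 119.30)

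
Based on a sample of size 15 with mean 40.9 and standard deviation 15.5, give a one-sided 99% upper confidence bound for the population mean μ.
μ ≤ 51.40

Upper bound (one-sided):
t* = 2.624 (one-sided for 99%)
Upper bound = x̄ + t* · s/√n = 40.9 + 2.624 · 15.5/√15 = 51.40

We are 99% confident that μ ≤ 51.40.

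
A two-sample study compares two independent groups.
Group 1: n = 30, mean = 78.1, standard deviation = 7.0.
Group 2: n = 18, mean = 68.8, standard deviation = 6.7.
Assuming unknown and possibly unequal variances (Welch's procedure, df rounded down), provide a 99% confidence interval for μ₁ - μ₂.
(3.78, 14.82)

Difference: x̄₁ - x̄₂ = 9.30
SE = √(s₁²/n₁ + s₂²/n₂) = √(7.0²/30 + 6.7²/18) = 2.0316
df = 37.20 → 37 (Welch–Satterthwaite, rounded down)
t* = 2.715

CI: 9.30 ± 2.715 · 2.0316 = 9.30 ± 5.52 = (3.78, 14.82)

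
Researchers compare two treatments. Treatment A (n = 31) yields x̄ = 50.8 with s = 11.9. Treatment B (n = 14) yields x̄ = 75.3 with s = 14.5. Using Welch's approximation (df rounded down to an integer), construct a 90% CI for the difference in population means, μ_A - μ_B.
(-32.12, -16.88)

Difference: x̄₁ - x̄₂ = -24.50
SE = √(s₁²/n₁ + s₂²/n₂) = √(11.9²/31 + 14.5²/14) = 4.4256
df = 21.26 → 21 (Welch–Satterthwaite, rounded down)
t* = 1.721

CI: -24.50 ± 1.721 · 4.4256 = -24.50 ± 7.62 = (-32.12, -16.88)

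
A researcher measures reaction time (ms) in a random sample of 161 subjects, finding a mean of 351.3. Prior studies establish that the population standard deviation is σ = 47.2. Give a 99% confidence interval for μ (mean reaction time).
(341.72, 360.88)

z-interval (σ known):
z* = 2.576 for 99% confidence

Margin of error = z* · σ/√n = 2.576 · 47.2/√161 = 9.58

CI: (351.3 - 9.58, 351.3 + 9.58) = (341.72, 360.88)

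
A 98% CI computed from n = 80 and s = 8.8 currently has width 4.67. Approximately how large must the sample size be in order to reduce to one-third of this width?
n ≈ 720

CI width ∝ 1/√n
To reduce width by factor 3, need √n to grow by 3 → need 3² = 9 times as many samples.

Current: n = 80, width = 4.67
New: n = 720, width ≈ 1.53

Width reduced by factor of 4.67/1.53 = 3.05.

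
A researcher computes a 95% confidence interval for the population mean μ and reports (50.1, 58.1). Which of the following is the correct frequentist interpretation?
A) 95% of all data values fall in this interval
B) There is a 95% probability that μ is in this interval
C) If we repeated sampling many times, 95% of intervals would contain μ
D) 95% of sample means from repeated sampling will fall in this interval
C

A) Wrong — a CI is about the parameter μ, not individual data values.
B) Wrong — μ is fixed; the randomness lives in the interval, not in μ.
C) Correct — this is the frequentist long-run coverage interpretation.
D) Wrong — coverage applies to intervals containing μ, not to future x̄ values.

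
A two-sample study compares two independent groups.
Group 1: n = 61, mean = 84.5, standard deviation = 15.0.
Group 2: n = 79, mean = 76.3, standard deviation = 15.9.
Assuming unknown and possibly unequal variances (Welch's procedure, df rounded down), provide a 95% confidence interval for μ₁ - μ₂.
(3.01, 13.39)

Difference: x̄₁ - x̄₂ = 8.20
SE = √(s₁²/n₁ + s₂²/n₂) = √(15.0²/61 + 15.9²/79) = 2.6246
df = 132.53 → 132 (Welch–Satterthwaite, rounded down)
t* = 1.978

CI: 8.20 ± 1.978 · 2.6246 = 8.20 ± 5.19 = (3.01, 13.39)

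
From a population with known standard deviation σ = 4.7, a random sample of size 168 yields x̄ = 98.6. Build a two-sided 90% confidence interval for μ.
(98.00, 99.20)

z-interval (σ known):
z* = 1.645 for 90% confidence

Margin of error = z* · σ/√n = 1.645 · 4.7/√168 = 0.60

CI: (98.6 - 0.60, 98.6 + 0.60) = (98.00, 99.20)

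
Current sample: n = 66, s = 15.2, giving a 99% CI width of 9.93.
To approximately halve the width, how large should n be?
n ≈ 264

CI width ∝ 1/√n
To reduce width by factor 2, need √n to grow by 2 → need 2² = 4 times as many samples.

Current: n = 66, width = 9.93
New: n = 264, width ≈ 4.86

Width reduced by factor of 9.93/4.86 = 2.04.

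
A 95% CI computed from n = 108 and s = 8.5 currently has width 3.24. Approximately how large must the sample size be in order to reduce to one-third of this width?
n ≈ 972

CI width ∝ 1/√n
To reduce width by factor 3, need √n to grow by 3 → need 3² = 9 times as many samples.

Current: n = 108, width = 3.24
New: n = 972, width ≈ 1.07

Width reduced by factor of 3.24/1.07 = 3.03.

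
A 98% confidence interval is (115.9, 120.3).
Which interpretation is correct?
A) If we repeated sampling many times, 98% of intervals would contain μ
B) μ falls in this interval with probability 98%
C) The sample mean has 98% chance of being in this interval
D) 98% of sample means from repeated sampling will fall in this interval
A

A) Correct — this is the frequentist long-run coverage interpretation.
B) Wrong — μ is fixed; the randomness lives in the interval, not in μ.
C) Wrong — x̄ is observed and sits in the interval by construction.
D) Wrong — coverage applies to intervals containing μ, not to future x̄ values.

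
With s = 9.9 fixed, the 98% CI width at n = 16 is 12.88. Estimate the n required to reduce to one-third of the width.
n ≈ 144

CI width ∝ 1/√n
To reduce width by factor 3, need √n to grow by 3 → need 3² = 9 times as many samples.

Current: n = 16, width = 12.88
New: n = 144, width ≈ 3.88

Width reduced by factor of 12.88/3.88 = 3.32.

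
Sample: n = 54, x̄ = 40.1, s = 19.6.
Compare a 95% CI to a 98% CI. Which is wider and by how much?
98% CI is wider by 2.10

df = 53
95% CI: t* = 2.006, (34.75, 45.45), width = 2 · t* · s/√n = 10.70
98% CI: t* = 2.399, (33.70, 46.50), width = 2 · t* · s/√n = 12.80

The 98% CI is wider by 12.80 - 10.70 = 2.10.
Higher confidence requires a wider interval.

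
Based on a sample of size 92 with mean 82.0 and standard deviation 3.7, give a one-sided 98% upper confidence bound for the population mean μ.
μ ≤ 82.80

Upper bound (one-sided):
t* = 2.084 (one-sided for 98%)
Upper bound = x̄ + t* · s/√n = 82.0 + 2.084 · 3.7/√92 = 82.80

We are 98% confident that μ ≤ 82.80.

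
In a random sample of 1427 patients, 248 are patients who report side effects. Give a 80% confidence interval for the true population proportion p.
(0.161, 0.187)

Proportion CI:
p̂ = 248/1427 = 0.17379
SE = √(p̂(1-p̂)/n) = √(0.17379 · 0.82621 / 1427) = 0.01003

z* = 1.282
Margin = z* · SE = 1.282 · 0.01003 = 0.0129

CI: 0.17379 ± 0.0129 = (0.161, 0.187)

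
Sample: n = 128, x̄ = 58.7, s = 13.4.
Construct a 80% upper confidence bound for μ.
μ ≤ 59.70

Upper bound (one-sided):
t* = 0.844 (one-sided for 80%)
Upper bound = x̄ + t* · s/√n = 58.7 + 0.844 · 13.4/√128 = 59.70

We are 80% confident that μ ≤ 59.70.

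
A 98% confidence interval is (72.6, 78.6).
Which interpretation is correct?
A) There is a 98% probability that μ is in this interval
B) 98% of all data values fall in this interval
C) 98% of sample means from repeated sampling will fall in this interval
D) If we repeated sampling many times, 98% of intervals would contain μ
D

A) Wrong — μ is fixed; the randomness lives in the interval, not in μ.
B) Wrong — a CI is about the parameter μ, not individual data values.
C) Wrong — coverage applies to intervals containing μ, not to future x̄ values.
D) Correct — this is the frequentist long-run coverage interpretation.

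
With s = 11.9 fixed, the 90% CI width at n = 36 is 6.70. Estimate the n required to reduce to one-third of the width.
n ≈ 324

CI width ∝ 1/√n
To reduce width by factor 3, need √n to grow by 3 → need 3² = 9 times as many samples.

Current: n = 36, width = 6.70
New: n = 324, width ≈ 2.18

Width reduced by factor of 6.70/2.18 = 3.07.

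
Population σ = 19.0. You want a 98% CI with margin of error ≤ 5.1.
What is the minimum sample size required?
n ≥ 76

For margin E ≤ 5.1:
n ≥ (z* · σ / E)²
n ≥ (2.326 · 19.0 / 5.1)²
n ≥ 75.09

Minimum n = 76 (rounding up)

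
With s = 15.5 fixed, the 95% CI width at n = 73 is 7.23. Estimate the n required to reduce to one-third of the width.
n ≈ 657

CI width ∝ 1/√n
To reduce width by factor 3, need √n to grow by 3 → need 3² = 9 times as many samples.

Current: n = 73, width = 7.23
New: n = 657, width ≈ 2.38

Width reduced by factor of 7.23/2.38 = 3.04.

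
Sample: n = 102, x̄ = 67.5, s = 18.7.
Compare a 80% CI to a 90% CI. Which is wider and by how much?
90% CI is wider by 1.37

df = 101
80% CI: t* = 1.290, (65.11, 69.89), width = 2 · t* · s/√n = 4.78
90% CI: t* = 1.660, (64.43, 70.57), width = 2 · t* · s/√n = 6.15

The 90% CI is wider by 6.15 - 4.78 = 1.37.
Higher confidence requires a wider interval.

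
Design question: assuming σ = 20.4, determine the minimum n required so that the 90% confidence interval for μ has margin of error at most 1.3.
n ≥ 667

For margin E ≤ 1.3:
n ≥ (z* · σ / E)²
n ≥ (1.645 · 20.4 / 1.3)²
n ≥ 666.35

Minimum n = 667 (rounding up)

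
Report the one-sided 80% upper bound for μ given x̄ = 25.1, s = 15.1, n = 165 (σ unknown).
μ ≤ 26.09

Upper bound (one-sided):
t* = 0.844 (one-sided for 80%)
Upper bound = x̄ + t* · s/√n = 25.1 + 0.844 · 15.1/√165 = 26.09

We are 80% confident that μ ≤ 26.09.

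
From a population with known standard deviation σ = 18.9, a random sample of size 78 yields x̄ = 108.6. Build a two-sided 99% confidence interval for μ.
(103.09, 114.11)

z-interval (σ known):
z* = 2.576 for 99% confidence

Margin of error = z* · σ/√n = 2.576 · 18.9/√78 = 5.51

CI: (108.6 - 5.51, 108.6 + 5.51) = (103.09, 114.11)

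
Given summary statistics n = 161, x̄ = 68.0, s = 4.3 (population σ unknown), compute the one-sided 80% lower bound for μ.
μ ≥ 67.71

Lower bound (one-sided):
t* = 0.844 (one-sided for 80%)
Lower bound = x̄ - t* · s/√n = 68.0 - 0.844 · 4.3/√161 = 67.71

We are 80% confident that μ ≥ 67.71.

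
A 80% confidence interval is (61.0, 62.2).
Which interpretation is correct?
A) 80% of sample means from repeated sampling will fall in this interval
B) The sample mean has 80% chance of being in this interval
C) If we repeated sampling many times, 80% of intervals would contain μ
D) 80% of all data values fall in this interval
C

A) Wrong — coverage applies to intervals containing μ, not to future x̄ values.
B) Wrong — x̄ is observed and sits in the interval by construction.
C) Correct — this is the frequentist long-run coverage interpretation.
D) Wrong — a CI is about the parameter μ, not individual data values.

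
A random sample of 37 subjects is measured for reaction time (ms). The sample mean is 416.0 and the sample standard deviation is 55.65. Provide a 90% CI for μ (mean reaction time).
(400.56, 431.44)

t-interval (σ unknown):
df = n - 1 = 36
t* = 1.688 for 90% confidence

Margin of error = t* · s/√n = 1.688 · 55.65/√37 = 15.44

CI: (400.56, 431.44)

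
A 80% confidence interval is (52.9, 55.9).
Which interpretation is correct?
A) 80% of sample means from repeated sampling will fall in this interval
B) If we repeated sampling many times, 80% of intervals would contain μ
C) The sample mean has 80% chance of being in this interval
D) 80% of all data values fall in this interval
B

A) Wrong — coverage applies to intervals containing μ, not to future x̄ values.
B) Correct — this is the frequentist long-run coverage interpretation.
C) Wrong — x̄ is observed and sits in the interval by construction.
D) Wrong — a CI is about the parameter μ, not individual data values.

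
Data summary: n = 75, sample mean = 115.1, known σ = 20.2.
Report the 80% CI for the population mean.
(112.11, 118.09)

z-interval (σ known):
z* = 1.282 for 80% confidence

Margin of error = z* · σ/√n = 1.282 · 20.2/√75 = 2.99

CI: (115.1 - 2.99, 115.1 + 2.99) = (112.11, 118.09)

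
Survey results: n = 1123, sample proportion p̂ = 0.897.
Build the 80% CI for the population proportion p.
(0.885, 0.909)

Proportion CI:
SE = √(p̂(1-p̂)/n) = √(0.897 · 0.103 / 1123) = 0.00907

z* = 1.282
Margin = z* · SE = 1.282 · 0.00907 = 0.0116

CI: 0.897 ± 0.0116 = (0.885, 0.909)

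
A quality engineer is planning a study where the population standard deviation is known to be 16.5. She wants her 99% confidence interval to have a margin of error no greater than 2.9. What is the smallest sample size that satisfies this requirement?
n ≥ 215

For margin E ≤ 2.9:
n ≥ (z* · σ / E)²
n ≥ (2.576 · 16.5 / 2.9)²
n ≥ 214.81

Minimum n = 215 (rounding up)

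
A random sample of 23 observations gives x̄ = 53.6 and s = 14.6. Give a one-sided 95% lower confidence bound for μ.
μ ≥ 48.37

Lower bound (one-sided):
t* = 1.717 (one-sided for 95%)
Lower bound = x̄ - t* · s/√n = 53.6 - 1.717 · 14.6/√23 = 48.37

We are 95% confident that μ ≥ 48.37.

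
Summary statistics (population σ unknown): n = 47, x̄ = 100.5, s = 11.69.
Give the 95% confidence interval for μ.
(97.07, 103.93)

t-interval (σ unknown):
df = n - 1 = 46
t* = 2.013 for 95% confidence

Margin of error = t* · s/√n = 2.013 · 11.69/√47 = 3.43

CI: (97.07, 103.93)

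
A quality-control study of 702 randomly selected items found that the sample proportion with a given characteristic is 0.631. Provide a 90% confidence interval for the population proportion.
(0.601, 0.661)

Proportion CI:
SE = √(p̂(1-p̂)/n) = √(0.631 · 0.369 / 702) = 0.01821

z* = 1.645
Margin = z* · SE = 1.645 · 0.01821 = 0.0300

CI: 0.631 ± 0.0300 = (0.601, 0.661)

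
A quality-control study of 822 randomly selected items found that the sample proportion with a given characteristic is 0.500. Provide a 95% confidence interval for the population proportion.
(0.466, 0.534)

Proportion CI:
SE = √(p̂(1-p̂)/n) = √(0.500 · 0.500 / 822) = 0.01744

z* = 1.960
Margin = z* · SE = 1.960 · 0.01744 = 0.0342

CI: 0.500 ± 0.0342 = (0.466, 0.534)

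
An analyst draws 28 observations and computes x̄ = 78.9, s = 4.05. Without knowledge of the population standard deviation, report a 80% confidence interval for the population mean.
(77.89, 79.91)

t-interval (σ unknown):
df = n - 1 = 27
t* = 1.314 for 80% confidence

Margin of error = t* · s/√n = 1.314 · 4.05/√28 = 1.01

CI: (77.89, 79.91)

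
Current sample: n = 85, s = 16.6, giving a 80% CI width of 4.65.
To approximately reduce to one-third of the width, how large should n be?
n ≈ 765

CI width ∝ 1/√n
To reduce width by factor 3, need √n to grow by 3 → need 3² = 9 times as many samples.

Current: n = 85, width = 4.65
New: n = 765, width ≈ 1.54

Width reduced by factor of 4.65/1.54 = 3.02.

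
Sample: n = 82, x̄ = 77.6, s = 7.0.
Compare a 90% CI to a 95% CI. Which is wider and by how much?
95% CI is wider by 0.51

df = 81
90% CI: t* = 1.664, (76.31, 78.89), width = 2 · t* · s/√n = 2.57
95% CI: t* = 1.990, (76.06, 79.14), width = 2 · t* · s/√n = 3.08

The 95% CI is wider by 3.08 - 2.57 = 0.51.
Higher confidence requires a wider interval.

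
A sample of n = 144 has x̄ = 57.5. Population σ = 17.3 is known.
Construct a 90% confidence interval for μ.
(55.13, 59.87)

z-interval (σ known):
z* = 1.645 for 90% confidence

Margin of error = z* · σ/√n = 1.645 · 17.3/√144 = 2.37

CI: (57.5 - 2.37, 57.5 + 2.37) = (55.13, 59.87)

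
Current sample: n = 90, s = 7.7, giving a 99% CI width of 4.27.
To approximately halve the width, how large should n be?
n ≈ 360

CI width ∝ 1/√n
To reduce width by factor 2, need √n to grow by 2 → need 2² = 4 times as many samples.

Current: n = 90, width = 4.27
New: n = 360, width ≈ 2.10

Width reduced by factor of 4.27/2.10 = 2.03.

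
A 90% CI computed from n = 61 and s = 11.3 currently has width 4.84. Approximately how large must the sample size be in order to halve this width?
n ≈ 244

CI width ∝ 1/√n
To reduce width by factor 2, need √n to grow by 2 → need 2² = 4 times as many samples.

Current: n = 61, width = 4.84
New: n = 244, width ≈ 2.39

Width reduced by factor of 4.84/2.39 = 2.03.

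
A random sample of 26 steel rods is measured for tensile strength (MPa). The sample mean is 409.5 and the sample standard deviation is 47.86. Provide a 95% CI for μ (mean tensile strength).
(390.16, 428.84)

t-interval (σ unknown):
df = n - 1 = 25
t* = 2.060 for 95% confidence

Margin of error = t* · s/√n = 2.060 · 47.86/√26 = 19.34

CI: (390.16, 428.84)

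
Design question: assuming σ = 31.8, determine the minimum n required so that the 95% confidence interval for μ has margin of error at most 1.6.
n ≥ 1518

For margin E ≤ 1.6:
n ≥ (z* · σ / E)²
n ≥ (1.960 · 31.8 / 1.6)²
n ≥ 1517.49

Minimum n = 1518 (rounding up)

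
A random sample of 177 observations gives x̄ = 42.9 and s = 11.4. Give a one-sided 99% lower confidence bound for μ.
μ ≥ 40.89

Lower bound (one-sided):
t* = 2.348 (one-sided for 99%)
Lower bound = x̄ - t* · s/√n = 42.9 - 2.348 · 11.4/√177 = 40.89

We are 99% confident that μ ≥ 40.89.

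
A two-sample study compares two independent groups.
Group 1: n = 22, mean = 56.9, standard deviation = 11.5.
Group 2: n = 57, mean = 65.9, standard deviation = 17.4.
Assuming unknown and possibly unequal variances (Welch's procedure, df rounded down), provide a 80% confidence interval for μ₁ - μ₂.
(-13.36, -4.64)

Difference: x̄₁ - x̄₂ = -9.00
SE = √(s₁²/n₁ + s₂²/n₂) = √(11.5²/22 + 17.4²/57) = 3.3650
df = 57.63 → 57 (Welch–Satterthwaite, rounded down)
t* = 1.297

CI: -9.00 ± 1.297 · 3.3650 = -9.00 ± 4.36 = (-13.36, -4.64)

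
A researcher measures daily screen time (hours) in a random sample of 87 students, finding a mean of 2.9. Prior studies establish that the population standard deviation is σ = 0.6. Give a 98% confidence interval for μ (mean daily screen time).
(2.75, 3.05)

z-interval (σ known):
z* = 2.326 for 98% confidence

Margin of error = z* · σ/√n = 2.326 · 0.6/√87 = 0.15

CI: (2.9 - 0.15, 2.9 + 0.15) = (2.75, 3.05)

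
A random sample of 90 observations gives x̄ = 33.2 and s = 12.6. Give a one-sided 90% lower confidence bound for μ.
μ ≥ 31.49

Lower bound (one-sided):
t* = 1.291 (one-sided for 90%)
Lower bound = x̄ - t* · s/√n = 33.2 - 1.291 · 12.6/√90 = 31.49

We are 90% confident that μ ≥ 31.49.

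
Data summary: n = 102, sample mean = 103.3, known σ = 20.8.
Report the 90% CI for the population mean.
(99.91, 106.69)

z-interval (σ known):
z* = 1.645 for 90% confidence

Margin of error = z* · σ/√n = 1.645 · 20.8/√102 = 3.39

CI: (103.3 - 3.39, 103.3 + 3.39) = (99.91, 106.69)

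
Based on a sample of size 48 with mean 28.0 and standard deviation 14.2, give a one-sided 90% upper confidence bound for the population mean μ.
μ ≤ 30.66

Upper bound (one-sided):
t* = 1.300 (one-sided for 90%)
Upper bound = x̄ + t* · s/√n = 28.0 + 1.300 · 14.2/√48 = 30.66

We are 90% confident that μ ≤ 30.66.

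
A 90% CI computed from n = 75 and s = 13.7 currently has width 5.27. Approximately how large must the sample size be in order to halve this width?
n ≈ 300

CI width ∝ 1/√n
To reduce width by factor 2, need √n to grow by 2 → need 2² = 4 times as many samples.

Current: n = 75, width = 5.27
New: n = 300, width ≈ 2.61

Width reduced by factor of 5.27/2.61 = 2.02.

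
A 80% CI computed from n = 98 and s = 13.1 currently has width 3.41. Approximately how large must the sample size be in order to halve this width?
n ≈ 392

CI width ∝ 1/√n
To reduce width by factor 2, need √n to grow by 2 → need 2² = 4 times as many samples.

Current: n = 98, width = 3.41
New: n = 392, width ≈ 1.70

Width reduced by factor of 3.41/1.70 = 2.01.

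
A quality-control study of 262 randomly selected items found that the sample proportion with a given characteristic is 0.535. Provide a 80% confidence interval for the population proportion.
(0.495, 0.575)

Proportion CI:
SE = √(p̂(1-p̂)/n) = √(0.535 · 0.465 / 262) = 0.03081

z* = 1.282
Margin = z* · SE = 1.282 · 0.03081 = 0.0395

CI: 0.535 ± 0.0395 = (0.495, 0.575)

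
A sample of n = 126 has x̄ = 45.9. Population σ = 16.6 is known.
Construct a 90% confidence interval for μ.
(43.47, 48.33)

z-interval (σ known):
z* = 1.645 for 90% confidence

Margin of error = z* · σ/√n = 1.645 · 16.6/√126 = 2.43

CI: (45.9 - 2.43, 45.9 + 2.43) = (43.47, 48.33)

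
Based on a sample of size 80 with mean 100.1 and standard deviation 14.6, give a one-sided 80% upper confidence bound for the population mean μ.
μ ≤ 101.48

Upper bound (one-sided):
t* = 0.846 (one-sided for 80%)
Upper bound = x̄ + t* · s/√n = 100.1 + 0.846 · 14.6/√80 = 101.48

We are 80% confident that μ ≤ 101.48.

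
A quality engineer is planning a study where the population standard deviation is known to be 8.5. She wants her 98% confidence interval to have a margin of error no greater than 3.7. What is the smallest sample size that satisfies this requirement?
n ≥ 29

For margin E ≤ 3.7:
n ≥ (z* · σ / E)²
n ≥ (2.326 · 8.5 / 3.7)²
n ≥ 28.55

Minimum n = 29 (rounding up)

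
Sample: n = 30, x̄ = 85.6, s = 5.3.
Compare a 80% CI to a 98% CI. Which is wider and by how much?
98% CI is wider by 2.22

df = 29
80% CI: t* = 1.311, (84.33, 86.87), width = 2 · t* · s/√n = 2.54
98% CI: t* = 2.462, (83.22, 87.98), width = 2 · t* · s/√n = 4.76

The 98% CI is wider by 4.76 - 2.54 = 2.22.
Higher confidence requires a wider interval.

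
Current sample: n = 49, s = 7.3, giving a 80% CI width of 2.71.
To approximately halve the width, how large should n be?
n ≈ 196

CI width ∝ 1/√n
To reduce width by factor 2, need √n to grow by 2 → need 2² = 4 times as many samples.

Current: n = 49, width = 2.71
New: n = 196, width ≈ 1.34

Width reduced by factor of 2.71/1.34 = 2.02.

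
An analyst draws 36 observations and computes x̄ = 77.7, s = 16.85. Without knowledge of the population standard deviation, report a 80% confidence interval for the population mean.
(74.03, 81.37)

t-interval (σ unknown):
df = n - 1 = 35
t* = 1.306 for 80% confidence

Margin of error = t* · s/√n = 1.306 · 16.85/√36 = 3.67

CI: (74.03, 81.37)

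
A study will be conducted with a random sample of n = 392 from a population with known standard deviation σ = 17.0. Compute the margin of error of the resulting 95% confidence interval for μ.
Margin of error = 1.68

Margin of error = z* · σ/√n
= 1.960 · 17.0/√392
= 1.960 · 17.0/19.7990
= 1.68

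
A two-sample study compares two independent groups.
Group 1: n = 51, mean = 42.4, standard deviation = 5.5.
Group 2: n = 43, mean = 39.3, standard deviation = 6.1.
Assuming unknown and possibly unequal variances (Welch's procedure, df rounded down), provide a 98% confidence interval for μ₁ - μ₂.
(0.24, 5.96)

Difference: x̄₁ - x̄₂ = 3.10
SE = √(s₁²/n₁ + s₂²/n₂) = √(5.5²/51 + 6.1²/43) = 1.2077
df = 85.55 → 85 (Welch–Satterthwaite, rounded down)
t* = 2.371

CI: 3.10 ± 2.371 · 1.2077 = 3.10 ± 2.86 = (0.24, 5.96)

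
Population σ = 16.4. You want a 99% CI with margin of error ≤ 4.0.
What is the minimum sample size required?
n ≥ 112

For margin E ≤ 4.0:
n ≥ (z* · σ / E)²
n ≥ (2.576 · 16.4 / 4.0)²
n ≥ 111.55

Minimum n = 112 (rounding up)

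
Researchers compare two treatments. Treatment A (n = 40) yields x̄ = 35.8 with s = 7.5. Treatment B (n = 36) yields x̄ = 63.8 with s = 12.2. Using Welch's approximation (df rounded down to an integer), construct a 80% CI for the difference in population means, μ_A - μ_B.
(-31.05, -24.95)

Difference: x̄₁ - x̄₂ = -28.00
SE = √(s₁²/n₁ + s₂²/n₂) = √(7.5²/40 + 12.2²/36) = 2.3539
df = 56.95 → 56 (Welch–Satterthwaite, rounded down)
t* = 1.297

CI: -28.00 ± 1.297 · 2.3539 = -28.00 ± 3.05 = (-31.05, -24.95)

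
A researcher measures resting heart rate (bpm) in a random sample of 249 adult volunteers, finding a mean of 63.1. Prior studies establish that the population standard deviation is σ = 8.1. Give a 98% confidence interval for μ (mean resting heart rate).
(61.91, 64.29)

z-interval (σ known):
z* = 2.326 for 98% confidence

Margin of error = z* · σ/√n = 2.326 · 8.1/√249 = 1.19

CI: (63.1 - 1.19, 63.1 + 1.19) = (61.91, 64.29)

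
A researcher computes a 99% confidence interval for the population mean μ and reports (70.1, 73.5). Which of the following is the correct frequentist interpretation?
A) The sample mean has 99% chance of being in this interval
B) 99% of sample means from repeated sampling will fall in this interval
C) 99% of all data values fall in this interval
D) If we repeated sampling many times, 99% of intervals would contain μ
D

A) Wrong — x̄ is observed and sits in the interval by construction.
B) Wrong — coverage applies to intervals containing μ, not to future x̄ values.
C) Wrong — a CI is about the parameter μ, not individual data values.
D) Correct — this is the frequentist long-run coverage interpretation.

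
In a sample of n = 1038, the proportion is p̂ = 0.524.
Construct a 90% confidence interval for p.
(0.499, 0.549)

Proportion CI:
SE = √(p̂(1-p̂)/n) = √(0.524 · 0.476 / 1038) = 0.01550

z* = 1.645
Margin = z* · SE = 1.645 · 0.01550 = 0.0255

CI: 0.524 ± 0.0255 = (0.499, 0.549)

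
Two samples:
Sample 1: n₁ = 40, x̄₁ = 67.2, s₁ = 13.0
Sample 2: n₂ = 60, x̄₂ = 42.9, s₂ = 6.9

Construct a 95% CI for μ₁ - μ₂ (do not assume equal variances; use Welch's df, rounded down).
(19.81, 28.79)

Difference: x̄₁ - x̄₂ = 24.30
SE = √(s₁²/n₁ + s₂²/n₂) = √(13.0²/40 + 6.9²/60) = 2.2402
df = 53.77 → 53 (Welch–Satterthwaite, rounded down)
t* = 2.006

CI: 24.30 ± 2.006 · 2.2402 = 24.30 ± 4.49 = (19.81, 28.79)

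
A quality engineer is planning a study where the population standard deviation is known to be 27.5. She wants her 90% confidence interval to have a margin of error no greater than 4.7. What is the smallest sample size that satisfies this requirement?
n ≥ 93

For margin E ≤ 4.7:
n ≥ (z* · σ / E)²
n ≥ (1.645 · 27.5 / 4.7)²
n ≥ 92.64

Minimum n = 93 (rounding up)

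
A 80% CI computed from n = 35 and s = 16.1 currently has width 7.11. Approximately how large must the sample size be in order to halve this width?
n ≈ 140

CI width ∝ 1/√n
To reduce width by factor 2, need √n to grow by 2 → need 2² = 4 times as many samples.

Current: n = 35, width = 7.11
New: n = 140, width ≈ 3.51

Width reduced by factor of 7.11/3.51 = 2.03.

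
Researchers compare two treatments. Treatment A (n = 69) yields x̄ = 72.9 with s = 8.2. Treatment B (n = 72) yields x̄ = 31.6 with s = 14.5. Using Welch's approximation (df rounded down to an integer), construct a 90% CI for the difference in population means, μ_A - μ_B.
(38.03, 44.57)

Difference: x̄₁ - x̄₂ = 41.30
SE = √(s₁²/n₁ + s₂²/n₂) = √(8.2²/69 + 14.5²/72) = 1.9735
df = 113.14 → 113 (Welch–Satterthwaite, rounded down)
t* = 1.658

CI: 41.30 ± 1.658 · 1.9735 = 41.30 ± 3.27 = (38.03, 44.57)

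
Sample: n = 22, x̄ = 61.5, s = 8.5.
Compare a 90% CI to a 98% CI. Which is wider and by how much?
98% CI is wider by 2.89

df = 21
90% CI: t* = 1.721, (58.38, 64.62), width = 2 · t* · s/√n = 6.24
98% CI: t* = 2.518, (56.94, 66.06), width = 2 · t* · s/√n = 9.13

The 98% CI is wider by 9.13 - 6.24 = 2.89.
Higher confidence requires a wider interval.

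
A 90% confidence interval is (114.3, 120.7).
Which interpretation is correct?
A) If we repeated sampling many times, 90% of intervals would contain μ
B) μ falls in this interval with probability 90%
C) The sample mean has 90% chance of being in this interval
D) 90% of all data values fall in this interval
A

A) Correct — this is the frequentist long-run coverage interpretation.
B) Wrong — μ is fixed; the randomness lives in the interval, not in μ.
C) Wrong — x̄ is observed and sits in the interval by construction.
D) Wrong — a CI is about the parameter μ, not individual data values.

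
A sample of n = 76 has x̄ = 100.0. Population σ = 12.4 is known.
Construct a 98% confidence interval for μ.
(96.69, 103.31)

z-interval (σ known):
z* = 2.326 for 98% confidence

Margin of error = z* · σ/√n = 2.326 · 12.4/√76 = 3.31

CI: (100.0 - 3.31, 100.0 + 3.31) = (96.69, 103.31)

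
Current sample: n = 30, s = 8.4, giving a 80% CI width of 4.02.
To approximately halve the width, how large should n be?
n ≈ 120

CI width ∝ 1/√n
To reduce width by factor 2, need √n to grow by 2 → need 2² = 4 times as many samples.

Current: n = 30, width = 4.02
New: n = 120, width ≈ 1.98

Width reduced by factor of 4.02/1.98 = 2.03.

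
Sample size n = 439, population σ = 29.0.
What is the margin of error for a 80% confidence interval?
Margin of error = 1.77

Margin of error = z* · σ/√n
= 1.282 · 29.0/√439
= 1.282 · 29.0/20.9523
= 1.77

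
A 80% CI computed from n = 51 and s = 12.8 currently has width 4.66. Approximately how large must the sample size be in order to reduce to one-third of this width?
n ≈ 459

CI width ∝ 1/√n
To reduce width by factor 3, need √n to grow by 3 → need 3² = 9 times as many samples.

Current: n = 51, width = 4.66
New: n = 459, width ≈ 1.53

Width reduced by factor of 4.66/1.53 = 3.05.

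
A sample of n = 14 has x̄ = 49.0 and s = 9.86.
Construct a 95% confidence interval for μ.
(43.31, 54.69)

t-interval (σ unknown):
df = n - 1 = 13
t* = 2.160 for 95% confidence

Margin of error = t* · s/√n = 2.160 · 9.86/√14 = 5.69

CI: (43.31, 54.69)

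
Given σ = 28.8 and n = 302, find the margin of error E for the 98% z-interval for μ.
Margin of error = 3.85

Margin of error = z* · σ/√n
= 2.326 · 28.8/√302
= 2.326 · 28.8/17.3781
= 3.85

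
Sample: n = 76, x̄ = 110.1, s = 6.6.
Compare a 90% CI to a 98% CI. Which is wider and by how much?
98% CI is wider by 1.08

df = 75
90% CI: t* = 1.665, (108.84, 111.36), width = 2 · t* · s/√n = 2.52
98% CI: t* = 2.377, (108.30, 111.90), width = 2 · t* · s/√n = 3.60

The 98% CI is wider by 3.60 - 2.52 = 1.08.
Higher confidence requires a wider interval.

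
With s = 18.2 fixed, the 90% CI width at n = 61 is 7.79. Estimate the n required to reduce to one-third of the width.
n ≈ 549

CI width ∝ 1/√n
To reduce width by factor 3, need √n to grow by 3 → need 3² = 9 times as many samples.

Current: n = 61, width = 7.79
New: n = 549, width ≈ 2.56

Width reduced by factor of 7.79/2.56 = 3.04.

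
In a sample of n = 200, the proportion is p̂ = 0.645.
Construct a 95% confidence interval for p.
(0.579, 0.711)

Proportion CI:
SE = √(p̂(1-p̂)/n) = √(0.645 · 0.355 / 200) = 0.03384

z* = 1.960
Margin = z* · SE = 1.960 · 0.03384 = 0.0663

CI: 0.645 ± 0.0663 = (0.579, 0.711)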